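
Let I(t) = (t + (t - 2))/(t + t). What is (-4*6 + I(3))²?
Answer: 4900/9 ≈ 544.44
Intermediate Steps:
I(t) = (-2 + 2*t)/(2*t) (I(t) = (t + (-2 + t))/((2*t)) = (-2 + 2*t)*(1/(2*t)) = (-2 + 2*t)/(2*t))
(-4*6 + I(3))² = (-4*6 + (-1 + 3)/3)² = (-24 + (⅓)*2)² = (-24 + ⅔)² = (-70/3)² = 4900/9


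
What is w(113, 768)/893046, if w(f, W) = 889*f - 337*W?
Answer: -158359/893046 ≈ -0.17732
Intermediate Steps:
w(f, W) = -337*W + 889*f
w(113, 768)/893046 = (-337*768 + 889*113)/893046 = (-258816 + 100457)*(1/893046) = -158359*1/893046 = -158359/893046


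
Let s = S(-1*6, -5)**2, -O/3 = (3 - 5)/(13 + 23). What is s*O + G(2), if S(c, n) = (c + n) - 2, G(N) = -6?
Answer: 133/6 ≈ 22.167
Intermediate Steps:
O = 1/6 (O = -3*(3 - 5)/(13 + 23) = -(-6)/36 = -3*(-1/18) = 1/6 ≈ 0.16667)
S(c, n) = -2 + c + n
s = 169 (s = (-2 - 1*6 - 5)**2 = (-2 - 6 - 5)**2 = (-13)**2 = 169)
s*O + G(2) = 169*(1/6) - 6 = 169/6 - 6 = 133/6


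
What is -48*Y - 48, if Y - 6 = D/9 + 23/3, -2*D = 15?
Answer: -664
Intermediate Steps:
D = -15/2 (D = -1/2*15 = -15/2 ≈ -7.5000)
Y = 77/6 (Y = 6 + (-15/2/9 + 23/3) = 6 + (-15/2*1/9 + 23*(1/3)) = 6 + (-5/6 + 23/3) = 6 + 41/6 = 77/6 ≈ 12.833)
-48*Y - 48 = -48*77/6 - 48 = -616 - 48 = -664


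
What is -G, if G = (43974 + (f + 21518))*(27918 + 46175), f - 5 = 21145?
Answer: -6419565706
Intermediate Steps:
f = 21150 (f = 5 + 21145 = 21150)
G = 6419565706 (G = (43974 + (21150 + 21518))*(27918 + 46175) = (43974 + 42668)*74093 = 86642*74093 = 6419565706)
-G = -1*6419565706 = -6419565706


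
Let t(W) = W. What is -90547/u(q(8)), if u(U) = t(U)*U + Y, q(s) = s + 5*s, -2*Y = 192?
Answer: -90547/2208 ≈ -41.009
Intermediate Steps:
Y = -96 (Y = -1/2*192 = -96)
q(s) = 6*s
u(U) = -96 + U**2 (u(U) = U*U - 96 = U**2 - 96 = -96 + U**2)
-90547/u(q(8)) = -90547/(-96 + (6*8)**2) = -90547/(-96 + 48**2) = -90547/(-96 + 2304) = -90547/2208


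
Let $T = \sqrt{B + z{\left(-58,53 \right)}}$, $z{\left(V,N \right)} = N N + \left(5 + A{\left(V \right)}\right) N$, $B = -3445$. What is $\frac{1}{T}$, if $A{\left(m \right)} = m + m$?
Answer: $- \frac{i \sqrt{6519}}{6519} \approx - 0.012385 i$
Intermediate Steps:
$A{\left(m \right)} = 2 m$
$z{\left(V,N \right)} = N^{2} + N \left(5 + 2 V\right)$ ($z{\left(V,N \right)} = N N + \left(5 + 2 V\right) N = N^{2} + N \left(5 + 2 V\right)$)
$T = i \sqrt{6519}$ ($T = \sqrt{-3445 + 53 \left(5 + 53 + 2 \left(-58\right)\right)} = \sqrt{-3445 + 53 \left(5 + 53 - 116\right)} = \sqrt{-3445 + 53 \left(-58\right)} = \sqrt{-3445 - 3074} = \sqrt{-6519} = i \sqrt{6519} \approx 80.74 i$)
$\frac{1}{T} = \frac{1}{i \sqrt{6519}} = - \frac{i \sqrt{6519}}{6519}$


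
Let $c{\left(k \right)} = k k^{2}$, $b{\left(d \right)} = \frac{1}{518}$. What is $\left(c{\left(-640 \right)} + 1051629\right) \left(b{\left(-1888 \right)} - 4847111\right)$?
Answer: $\frac{655551638146821387}{518} \approx 1.2655 \cdot 10^{15}$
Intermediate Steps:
$b{\left(d \right)} = \frac{1}{518}$
$c{\left(k \right)} = k^{3}$
$\left(c{\left(-640 \right)} + 1051629\right) \left(b{\left(-1888 \right)} - 4847111\right) = \left(\left(-640\right)^{3} + 1051629\right) \left(\frac{1}{518} - 4847111\right) = \left(-262144000 + 1051629\right) \left(- \frac{2510803497}{518}\right) = \left(-261092371\right) \left(- \frac{2510803497}{518}\right) = \frac{655551638146821387}{518}$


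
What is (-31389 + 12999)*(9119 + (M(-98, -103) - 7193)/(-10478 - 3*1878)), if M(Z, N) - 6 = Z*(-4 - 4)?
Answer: -71107224555/424 ≈ -1.6771e+8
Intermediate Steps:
M(Z, N) = 6 - 8*Z (M(Z, N) = 6 + Z*(-4 - 4) = 6 + Z*(-8) = 6 - 8*Z)
(-31389 + 12999)*(9119 + (M(-98, -103) - 7193)/(-10478 - 3*1878)) = (-31389 + 12999)*(9119 + ((6 - 8*(-98)) - 7193)/(-10478 - 3*1878)) = -18390*(9119 + ((6 + 784) - 7193)/(-10478 - 5634)) = -18390*(9119 + (790 - 7193)/(-16112)) = -18390*(9119 - 6403*(-1/16112)) = -18390*(9119 + 337/848) = -18390*7733249/848 = -71107224555/424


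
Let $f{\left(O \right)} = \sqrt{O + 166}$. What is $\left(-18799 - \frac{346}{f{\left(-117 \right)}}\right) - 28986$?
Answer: $- \frac{334841}{7} \approx -47834.0$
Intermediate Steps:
$f{\left(O \right)} = \sqrt{166 + O}$
$\left(-18799 - \frac{346}{f{\left(-117 \right)}}\right) - 28986 = \left(-18799 - \frac{346}{\sqrt{166 - 117}}\right) - 28986 = \left(-18799 - \frac{346}{\sqrt{49}}\right) - 28986 = \left(-18799 - \frac{346}{7}\right) - 28986 = - \frac{131939}{7} - 28986 = - \frac{334841}{7}$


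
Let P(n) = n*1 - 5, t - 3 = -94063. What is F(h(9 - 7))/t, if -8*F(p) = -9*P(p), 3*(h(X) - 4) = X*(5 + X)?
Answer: -33/752480 ≈ -4.3855e-5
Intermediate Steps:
t = -94060 (t = 3 - 94063 = -94060)
h(X) = 4 + X*(5 + X)/3 (h(X) = 4 + (X*(5 + X))/3 = 4 + X*(5 + X)/3)
P(n) = -5 + n (P(n) = n - 5 = -5 + n)
F(p) = -45/8 + 9*p/8 (F(p) = -(-9)*(-5 + p)/8 = -(45 - 9*p)/8 = -45/8 + 9*p/8)
F(h(9 - 7))/t = (-45/8 + 9*(4 + (9 - 7)²/3 + 5*(9 - 7)/3)/8)/(-94060) = (-45/8 + 9*(4 + (⅓)*2² + (5/3)*2)/8)*(-1/94060) = (-45/8 + 9*(4 + (⅓)*4 + 10/3)/8)*(-1/94060) = (-45/8 + 9*(4 + 4/3 + 10/3)/8)*(-1/94060) = (-45/8 + (9/8)*(26/3))*(-1/94060) = (-45/8 + 39/4)*(-1/94060) = (33/8)*(-1/94060) = -33/752480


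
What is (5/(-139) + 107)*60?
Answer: 892080/139 ≈ 6417.8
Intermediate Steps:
(5/(-139) + 107)*60 = (5*(-1/139) + 107)*60 = (-5/139 + 107)*60 = (14868/139)*60 = 892080/139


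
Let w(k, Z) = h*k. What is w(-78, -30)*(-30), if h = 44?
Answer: 102960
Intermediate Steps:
w(k, Z) = 44*k
w(-78, -30)*(-30) = (44*(-78))*(-30) = -3432*(-30) = 102960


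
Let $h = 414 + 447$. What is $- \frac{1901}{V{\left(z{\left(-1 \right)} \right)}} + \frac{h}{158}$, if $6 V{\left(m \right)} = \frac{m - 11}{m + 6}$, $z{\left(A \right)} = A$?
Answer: $\frac{375878}{79} \approx 4758.0$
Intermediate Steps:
$h = 861$
$V{\left(m \right)} = \frac{-11 + m}{6 \left(6 + m\right)}$ ($V{\left(m \right)} = \frac{\left(m - 11\right) \frac{1}{m + 6}}{6} = \frac{\left(-11 + m\right) \frac{1}{6 + m}}{6} = \frac{\frac{1}{6 + m} \left(-11 + m\right)}{6} = \frac{-11 + m}{6 \left(6 + m\right)}$)
$- \frac{1901}{V{\left(z{\left(-1 \right)} \right)}} + \frac{h}{158} = - \frac{1901}{\frac{1}{6} \frac{1}{6 - 1} \left(-11 - 1\right)} + \frac{861}{158} = - \frac{1901}{\frac{1}{6} \cdot \frac{1}{5} \left(-12\right)} + 861 \cdot \frac{1}{158} = - \frac{1901}{\frac{1}{6} \cdot \frac{1}{5} \left(-12\right)} + \frac{861}{158} = - \frac{1901}{- \frac{2}{5}} + \frac{861}{158} = \left(-1901\right) \left(- \frac{5}{2}\right) + \frac{861}{158} = \frac{9505}{2} + \frac{861}{158} = \frac{375878}{79}$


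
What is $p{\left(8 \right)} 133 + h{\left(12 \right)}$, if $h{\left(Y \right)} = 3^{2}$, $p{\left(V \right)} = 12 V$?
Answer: $12777$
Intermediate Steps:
$h{\left(Y \right)} = 9$
$p{\left(8 \right)} 133 + h{\left(12 \right)} = 12 \cdot 8 \cdot 133 + 9 = 96 \cdot 133 + 9 = 12768 + 9 = 12777$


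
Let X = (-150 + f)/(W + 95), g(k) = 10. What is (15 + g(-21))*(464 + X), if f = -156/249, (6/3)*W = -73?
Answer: 112022500/9711 ≈ 11536.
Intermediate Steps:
W = -73/2 (W = (½)*(-73) = -73/2 ≈ -36.500)
f = -52/83 (f = -156*1/249 = -52/83 ≈ -0.62651)
X = -25004/9711 (X = (-150 - 52/83)/(-73/2 + 95) = -12502/(83*117/2) = -12502/83*2/117 = -25004/9711 ≈ -2.5748)
(15 + g(-21))*(464 + X) = (15 + 10)*(464 - 25004/9711) = 25*(4480900/9711) = 112022500/9711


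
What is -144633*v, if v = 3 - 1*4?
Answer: 144633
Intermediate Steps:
v = -1 (v = 3 - 4 = -1)
-144633*v = -144633*(-1) = 144633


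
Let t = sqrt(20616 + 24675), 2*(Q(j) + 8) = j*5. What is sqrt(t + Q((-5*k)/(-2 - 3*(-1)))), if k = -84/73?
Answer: sqrt(34018 + 5329*sqrt(45291))/73 ≈ 14.805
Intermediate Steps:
k = -84/73 (k = -84*1/73 = -84/73 ≈ -1.1507)
Q(j) = -8 + 5*j/2 (Q(j) = -8 + (j*5)/2 = -8 + (5*j)/2 = -8 + 5*j/2)
t = sqrt(45291) ≈ 212.82
sqrt(t + Q((-5*k)/(-2 - 3*(-1)))) = sqrt(sqrt(45291) + (-8 + 5*((-5*(-84/73))/(-2 - 3*(-1)))/2)) = sqrt(sqrt(45291) + (-8 + 5*(420/(73*(-2 + 3)))/2)) = sqrt(sqrt(45291) + (-8 + 5*((420/73)/1)/2)) = sqrt(sqrt(45291) + (-8 + 5*((420/73)*1)/2)) = sqrt(sqrt(45291) + (-8 + (5/2)*(420/73))) = sqrt(sqrt(45291) + (-8 + 1050/73)) = sqrt(sqrt(45291) + 466/73) = sqrt(466/73 + sqrt(45291))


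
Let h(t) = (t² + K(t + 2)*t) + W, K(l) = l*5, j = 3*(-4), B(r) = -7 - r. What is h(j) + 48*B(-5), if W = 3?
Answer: 651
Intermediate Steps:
j = -12
K(l) = 5*l
h(t) = 3 + t² + t*(10 + 5*t) (h(t) = (t² + (5*(t + 2))*t) + 3 = (t² + (5*(2 + t))*t) + 3 = (t² + (10 + 5*t)*t) + 3 = (t² + t*(10 + 5*t)) + 3 = 3 + t² + t*(10 + 5*t))
h(j) + 48*B(-5) = (3 + 6*(-12)² + 10*(-12)) + 48*(-7 - 1*(-5)) = (3 + 6*144 - 120) + 48*(-7 + 5) = (3 + 864 - 120) + 48*(-2) = 747 - 96 = 651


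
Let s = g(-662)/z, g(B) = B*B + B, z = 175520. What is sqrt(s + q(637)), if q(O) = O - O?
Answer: sqrt(1200068635)/21940 ≈ 1.5789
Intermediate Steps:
q(O) = 0
g(B) = B + B**2 (g(B) = B**2 + B = B + B**2)
s = 218791/87760 (s = -662*(1 - 662)/175520 = -662*(-661)*(1/175520) = 437582*(1/175520) = 218791/87760 ≈ 2.4931)
sqrt(s + q(637)) = sqrt(218791/87760 + 0) = sqrt(218791/87760) = sqrt(1200068635)/21940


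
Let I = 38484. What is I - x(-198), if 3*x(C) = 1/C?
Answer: 22859497/594 ≈ 38484.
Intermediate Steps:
x(C) = 1/(3*C)
I - x(-198) = 38484 - 1/(3*(-198)) = 38484 - (-1)/(3*198) = 38484 - 1*(-1/594) = 38484 + 1/594 = 22859497/594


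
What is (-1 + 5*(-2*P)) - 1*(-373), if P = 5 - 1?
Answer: 332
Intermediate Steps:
P = 4
(-1 + 5*(-2*P)) - 1*(-373) = (-1 + 5*(-2*4)) - 1*(-373) = (-1 + 5*(-8)) + 373 = (-1 - 40) + 373 = -41 + 373 = 332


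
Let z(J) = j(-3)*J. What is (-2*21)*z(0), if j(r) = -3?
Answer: 0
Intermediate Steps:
z(J) = -3*J
(-2*21)*z(0) = (-2*21)*(-3*0) = -42*0 = 0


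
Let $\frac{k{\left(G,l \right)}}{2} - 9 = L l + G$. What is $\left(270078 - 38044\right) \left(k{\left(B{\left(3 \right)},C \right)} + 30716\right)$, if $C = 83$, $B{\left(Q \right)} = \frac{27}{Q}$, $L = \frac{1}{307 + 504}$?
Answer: $\frac{5786936777292}{811} \approx 7.1356 \cdot 10^{9}$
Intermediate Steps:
$L = \frac{1}{811} \approx 0.001233$
$k{\left(G,l \right)} = 18 + 2 G + \frac{2 l}{811}$ ($k{\left(G,l \right)} = 18 + 2 \left(\frac{l}{811} + G\right) = 18 + 2 \left(G + \frac{l}{811}\right) = 18 + \left(2 G + \frac{2 l}{811}\right) = 18 + 2 G + \frac{2 l}{811}$)
$\left(270078 - 38044\right) \left(k{\left(B{\left(3 \right)},C \right)} + 30716\right) = \left(270078 - 38044\right) \left(\left(18 + 2 \cdot \frac{27}{3} + \frac{2}{811} \cdot 83\right) + 30716\right) = 232034 \left(\left(18 + 2 \cdot 27 \cdot \frac{1}{3} + \frac{166}{811}\right) + 30716\right) = 232034 \left(\left(18 + 2 \cdot 9 + \frac{166}{811}\right) + 30716\right) = 232034 \left(\left(18 + 18 + \frac{166}{811}\right) + 30716\right) = 232034 \left(\frac{29362}{811} + 30716\right) = 232034 \cdot \frac{24940038}{811} = \frac{5786936777292}{811}$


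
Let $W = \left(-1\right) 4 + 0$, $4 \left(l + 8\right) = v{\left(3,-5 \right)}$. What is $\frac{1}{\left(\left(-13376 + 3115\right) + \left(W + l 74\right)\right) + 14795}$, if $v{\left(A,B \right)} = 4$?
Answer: $\frac{1}{4012} \approx 0.00024925$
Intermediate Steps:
$l = -7$ ($l = -8 + \frac{1}{4} \cdot 4 = -8 + 1 = -7$)
$W = -4$ ($W = -4 + 0 = -4$)
$\frac{1}{\left(\left(-13376 + 3115\right) + \left(W + l 74\right)\right) + 14795} = \frac{1}{\left(\left(-13376 + 3115\right) - 522\right) + 14795} = \frac{1}{\left(-10261 - 522\right) + 14795} = \frac{1}{-10783 + 14795} = \frac{1}{4012}$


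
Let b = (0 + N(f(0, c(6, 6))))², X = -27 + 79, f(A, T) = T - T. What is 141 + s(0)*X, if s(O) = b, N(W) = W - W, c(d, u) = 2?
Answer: 141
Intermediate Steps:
f(A, T) = 0
N(W) = 0
X = 52
b = 0 (b = (0 + 0)² = 0² = 0)
s(O) = 0
141 + s(0)*X = 141 + 0*52 = 141 + 0 = 141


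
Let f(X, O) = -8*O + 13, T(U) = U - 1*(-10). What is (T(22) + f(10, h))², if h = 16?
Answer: 6889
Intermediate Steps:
T(U) = 10 + U (T(U) = U + 10 = 10 + U)
f(X, O) = 13 - 8*O
(T(22) + f(10, h))² = ((10 + 22) + (13 - 8*16))² = (32 + (13 - 128))² = (32 - 115)² = (-83)² = 6889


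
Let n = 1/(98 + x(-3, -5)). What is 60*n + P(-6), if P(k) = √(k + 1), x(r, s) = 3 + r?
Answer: 30/49 + I*√5 ≈ 0.61224 + 2.2361*I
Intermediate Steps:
P(k) = √(1 + k)
n = 1/98 (n = 1/(98 + (3 - 3)) = 1/(98 + 0) = 1/98 ≈ 0.010204)
60*n + P(-6) = 60*(1/98) + √(1 - 6) = 30/49 + √(-5) = 30/49 + I*√5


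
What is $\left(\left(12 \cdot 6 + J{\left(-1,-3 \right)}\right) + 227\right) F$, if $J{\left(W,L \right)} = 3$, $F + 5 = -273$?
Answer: $-83956$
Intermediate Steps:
$F = -278$ ($F = -5 - 273 = -278$)
$\left(\left(12 \cdot 6 + J{\left(-1,-3 \right)}\right) + 227\right) F = \left(\left(12 \cdot 6 + 3\right) + 227\right) \left(-278\right) = \left(\left(72 + 3\right) + 227\right) \left(-278\right) = \left(75 + 227\right) \left(-278\right) = 302 \left(-278\right) = -83956$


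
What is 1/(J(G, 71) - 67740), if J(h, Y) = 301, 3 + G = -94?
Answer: -1/67439 ≈ -1.4828e-5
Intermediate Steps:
G = -97 (G = -3 - 94 = -97)
1/(J(G, 71) - 67740) = 1/(301 - 67740) = 1/(-67439) = -1/67439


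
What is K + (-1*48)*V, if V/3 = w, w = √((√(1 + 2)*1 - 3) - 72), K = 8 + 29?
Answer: 37 - 144*√(-75 + √3) ≈ 37.0 - 1232.6*I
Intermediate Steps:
K = 37
w = √(-75 + √3) (w = √((√3*1 - 3) - 72) = √((√3 - 3) - 72) = √((-3 + √3) - 72) = √(-75 + √3) ≈ 8.5597*I)
V = 3*√(-75 + √3) ≈ 25.679*I
K + (-1*48)*V = 37 + (-1*48)*(3*√(-75 + √3)) = 37 - 144*√(-75 + √3)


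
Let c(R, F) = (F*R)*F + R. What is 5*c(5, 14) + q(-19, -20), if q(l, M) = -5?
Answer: 4920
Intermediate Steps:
c(R, F) = R + R*F**2 (c(R, F) = R*F**2 + R = R + R*F**2)
5*c(5, 14) + q(-19, -20) = 5*(5*(1 + 14**2)) - 5 = 5*(5*(1 + 196)) - 5 = 5*(5*197) - 5 = 5*985 - 5 = 4925 - 5 = 4920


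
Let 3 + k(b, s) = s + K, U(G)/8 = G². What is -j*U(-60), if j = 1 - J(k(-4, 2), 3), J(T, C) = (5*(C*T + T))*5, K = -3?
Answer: -11548800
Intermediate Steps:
U(G) = 8*G²
k(b, s) = -6 + s (k(b, s) = -3 + (s - 3) = -3 + (-3 + s) = -6 + s)
J(T, C) = 25*T + 25*C*T (J(T, C) = (5*(T + C*T))*5 = (5*T + 5*C*T)*5 = 25*T + 25*C*T)
j = 401 (j = 1 - 25*(-6 + 2)*(1 + 3) = 1 - 25*(-4)*4 = 1 - 1*(-400) = 1 + 400 = 401)
-j*U(-60) = -401*8*(-60)² = -401*8*3600 = -401*28800 = -1*11548800 = -11548800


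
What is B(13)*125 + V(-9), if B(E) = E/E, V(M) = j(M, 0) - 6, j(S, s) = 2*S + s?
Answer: 101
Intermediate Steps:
j(S, s) = s + 2*S
V(M) = -6 + 2*M (V(M) = (0 + 2*M) - 6 = 2*M - 6 = -6 + 2*M)
B(E) = 1
B(13)*125 + V(-9) = 1*125 + (-6 + 2*(-9)) = 125 + (-6 - 18) = 125 - 24 = 101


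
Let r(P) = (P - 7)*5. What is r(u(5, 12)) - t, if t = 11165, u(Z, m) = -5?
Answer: -11225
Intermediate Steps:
r(P) = -35 + 5*P (r(P) = (-7 + P)*5 = -35 + 5*P)
r(u(5, 12)) - t = (-35 + 5*(-5)) - 1*11165 = (-35 - 25) - 11165 = -60 - 11165 = -11225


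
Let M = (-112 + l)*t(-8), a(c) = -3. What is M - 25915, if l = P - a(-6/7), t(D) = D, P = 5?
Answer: -25083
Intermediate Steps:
l = 8 (l = 5 - 1*(-3) = 5 + 3 = 8)
M = 832 (M = (-112 + 8)*(-8) = -104*(-8) = 832)
M - 25915 = 832 - 25915 = -25083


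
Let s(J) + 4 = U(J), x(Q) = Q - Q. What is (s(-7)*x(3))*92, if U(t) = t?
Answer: 0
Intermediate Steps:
x(Q) = 0
s(J) = -4 + J
(s(-7)*x(3))*92 = ((-4 - 7)*0)*92 = -11*0*92 = 0*92 = 0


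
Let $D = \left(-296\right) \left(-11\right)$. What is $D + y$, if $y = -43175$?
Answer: $-39919$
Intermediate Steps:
$D = 3256$
$D + y = 3256 - 43175 = -39919$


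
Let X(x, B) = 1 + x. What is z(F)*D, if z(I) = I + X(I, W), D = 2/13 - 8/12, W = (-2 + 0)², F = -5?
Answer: 60/13 ≈ 4.6154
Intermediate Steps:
W = 4 (W = (-2)² = 4)
D = -20/39 (D = 2*(1/13) - 8*1/12 = 2/13 - ⅔ = -20/39 ≈ -0.51282)
z(I) = 1 + 2*I (z(I) = I + (1 + I) = 1 + 2*I)
z(F)*D = (1 + 2*(-5))*(-20/39) = (1 - 10)*(-20/39) = -9*(-20/39) = 60/13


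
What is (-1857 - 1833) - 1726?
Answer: -5416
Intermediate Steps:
(-1857 - 1833) - 1726 = -3690 - 1726 = -5416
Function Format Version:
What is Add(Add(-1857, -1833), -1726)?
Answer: -5416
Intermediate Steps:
Add(Add(-1857, -1833), -1726) = Add(-3690, -1726) = -5416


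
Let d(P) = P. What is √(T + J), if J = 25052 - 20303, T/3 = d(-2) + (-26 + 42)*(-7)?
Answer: √4407 ≈ 66.385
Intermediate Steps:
T = -342 (T = 3*(-2 + (-26 + 42)*(-7)) = 3*(-2 + 16*(-7)) = 3*(-2 - 112) = 3*(-114) = -342)
J = 4749
√(T + J) = √(-342 + 4749) = √4407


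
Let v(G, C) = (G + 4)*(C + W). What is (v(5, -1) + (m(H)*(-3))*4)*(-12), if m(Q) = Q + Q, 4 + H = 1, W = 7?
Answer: -1512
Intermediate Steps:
H = -3 (H = -4 + 1 = -3)
v(G, C) = (4 + G)*(7 + C) (v(G, C) = (G + 4)*(C + 7) = (4 + G)*(7 + C))
m(Q) = 2*Q
(v(5, -1) + (m(H)*(-3))*4)*(-12) = ((28 + 4*(-1) + 7*5 - 1*5) + ((2*(-3))*(-3))*4)*(-12) = ((28 - 4 + 35 - 5) - 6*(-3)*4)*(-12) = (54 + 18*4)*(-12) = (54 + 72)*(-12) = 126*(-12) = -1512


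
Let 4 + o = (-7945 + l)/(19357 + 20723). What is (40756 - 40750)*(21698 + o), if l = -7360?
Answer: 173896043/1336 ≈ 1.3016e+5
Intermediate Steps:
o = -35125/8016 (o = -4 + (-7945 - 7360)/(19357 + 20723) = -4 - 15305/40080 = -4 - 15305*1/40080 = -4 - 3061/8016 = -35125/8016 ≈ -4.3819)
(40756 - 40750)*(21698 + o) = (40756 - 40750)*(21698 - 35125/8016) = 6*(173896043/8016) = 173896043/1336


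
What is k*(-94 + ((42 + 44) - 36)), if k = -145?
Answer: 6380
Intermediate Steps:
k*(-94 + ((42 + 44) - 36)) = -145*(-94 + ((42 + 44) - 36)) = -145*(-94 + (86 - 36)) = -145*(-94 + 50) = -145*(-44) = 6380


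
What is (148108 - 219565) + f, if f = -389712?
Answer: -461169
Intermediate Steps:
(148108 - 219565) + f = (148108 - 219565) - 389712 = -71457 - 389712 = -461169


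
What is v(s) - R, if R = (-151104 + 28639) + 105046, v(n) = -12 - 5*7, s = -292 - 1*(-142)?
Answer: 17372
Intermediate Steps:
s = -150 (s = -292 + 142 = -150)
v(n) = -47 (v(n) = -12 - 35 = -47)
R = -17419 (R = -122465 + 105046 = -17419)
v(s) - R = -47 - 1*(-17419) = -47 + 17419 = 17372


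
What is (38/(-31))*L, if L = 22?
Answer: -836/31 ≈ -26.968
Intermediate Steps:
(38/(-31))*L = (38/(-31))*22 = -1/31*38*22 = -38/31*22 = -836/31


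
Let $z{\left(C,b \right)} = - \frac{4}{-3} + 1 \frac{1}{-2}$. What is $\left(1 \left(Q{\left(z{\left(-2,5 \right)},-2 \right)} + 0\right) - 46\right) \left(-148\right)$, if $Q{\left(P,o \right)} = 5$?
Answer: $6068$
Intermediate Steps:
$z{\left(C,b \right)} = \frac{5}{6}$ ($z{\left(C,b \right)} = \left(-4\right) \left(- \frac{1}{3}\right) + 1 \left(- \frac{1}{2}\right) = \frac{4}{3} - \frac{1}{2} = \frac{5}{6}$)
$\left(1 \left(Q{\left(z{\left(-2,5 \right)},-2 \right)} + 0\right) - 46\right) \left(-148\right) = \left(1 \left(5 + 0\right) - 46\right) \left(-148\right) = \left(1 \cdot 5 - 46\right) \left(-148\right) = \left(5 - 46\right) \left(-148\right) = \left(-41\right) \left(-148\right) = 6068$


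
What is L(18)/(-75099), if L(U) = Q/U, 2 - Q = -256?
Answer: -43/225297 ≈ -0.00019086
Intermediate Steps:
Q = 258 (Q = 2 - 1*(-256) = 2 + 256 = 258)
L(U) = 258/U
L(18)/(-75099) = (258/18)/(-75099) = (258*(1/18))*(-1/75099) = (43/3)*(-1/75099) = -43/225297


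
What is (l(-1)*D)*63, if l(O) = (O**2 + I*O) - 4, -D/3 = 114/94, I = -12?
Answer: -96957/47 ≈ -2062.9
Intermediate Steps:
D = -171/47 (D = -342/94 = -3*57/47 = -171/47 ≈ -3.6383)
l(O) = -4 + O**2 - 12*O (l(O) = (O**2 - 12*O) - 4 = -4 + O**2 - 12*O)
(l(-1)*D)*63 = ((-4 + (-1)**2 - 12*(-1))*(-171/47))*63 = ((-4 + 1 + 12)*(-171/47))*63 = (9*(-171/47))*63 = -1539/47*63 = -96957/47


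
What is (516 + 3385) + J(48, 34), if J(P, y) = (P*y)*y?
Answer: 59389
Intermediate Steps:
J(P, y) = P*y²
(516 + 3385) + J(48, 34) = (516 + 3385) + 48*34² = 3901 + 48*1156 = 3901 + 55488 = 59389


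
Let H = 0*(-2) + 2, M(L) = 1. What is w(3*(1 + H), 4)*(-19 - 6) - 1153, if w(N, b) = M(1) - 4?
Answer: -1078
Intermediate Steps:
H = 2 (H = 0 + 2 = 2)
w(N, b) = -3 (w(N, b) = 1 - 4 = -3)
w(3*(1 + H), 4)*(-19 - 6) - 1153 = -3*(-19 - 6) - 1153 = -3*(-25) - 1153 = 75 - 1153 = -1078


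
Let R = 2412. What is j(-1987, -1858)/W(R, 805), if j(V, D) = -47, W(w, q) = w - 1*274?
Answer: -47/2138 ≈ -0.021983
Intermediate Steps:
W(w, q) = -274 + w (W(w, q) = w - 274 = -274 + w)
j(-1987, -1858)/W(R, 805) = -47/(-274 + 2412) = -47/2138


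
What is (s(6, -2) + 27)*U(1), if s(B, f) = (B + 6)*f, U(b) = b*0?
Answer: 0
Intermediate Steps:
U(b) = 0
s(B, f) = f*(6 + B) (s(B, f) = (6 + B)*f = f*(6 + B))
(s(6, -2) + 27)*U(1) = (-2*(6 + 6) + 27)*0 = (-2*12 + 27)*0 = (-24 + 27)*0 = 3*0 = 0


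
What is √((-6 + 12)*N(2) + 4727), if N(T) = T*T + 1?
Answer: √4757 ≈ 68.971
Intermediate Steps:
N(T) = 1 + T² (N(T) = T² + 1 = 1 + T²)
√((-6 + 12)*N(2) + 4727) = √((-6 + 12)*(1 + 2²) + 4727) = √(6*(1 + 4) + 4727) = √(6*5 + 4727) = √(30 + 4727) = √4757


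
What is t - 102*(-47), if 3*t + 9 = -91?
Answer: 14282/3 ≈ 4760.7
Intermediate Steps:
t = -100/3 (t = -3 + (1/3)*(-91) = -3 - 91/3 = -100/3 ≈ -33.333)
t - 102*(-47) = -100/3 - 102*(-47) = -100/3 + 4794 = 14282/3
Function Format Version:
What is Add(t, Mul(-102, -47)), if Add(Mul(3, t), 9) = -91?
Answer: Rational(14282, 3) ≈ 4760.7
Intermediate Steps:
t = Rational(-100, 3) (t = Add(-3, Mul(Rational(1, 3), -91)) = Add(-3, Rational(-91, 3)) = Rational(-100, 3) ≈ -33.333)
Add(t, Mul(-102, -47)) = Add(Rational(-100, 3), Mul(-102, -47)) = Add(Rational(-100, 3), 4794) = Rational(14282, 3)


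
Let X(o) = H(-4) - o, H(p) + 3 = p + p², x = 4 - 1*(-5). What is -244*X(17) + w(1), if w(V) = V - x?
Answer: 1944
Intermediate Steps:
x = 9 (x = 4 + 5 = 9)
H(p) = -3 + p + p² (H(p) = -3 + (p + p²) = -3 + p + p²)
X(o) = 9 - o (X(o) = (-3 - 4 + (-4)²) - o = (-3 - 4 + 16) - o = 9 - o)
w(V) = -9 + V (w(V) = V - 1*9 = V - 9 = -9 + V)
-244*X(17) + w(1) = -244*(9 - 1*17) + (-9 + 1) = -244*(9 - 17) - 8 = -244*(-8) - 8 = 1952 - 8 = 1944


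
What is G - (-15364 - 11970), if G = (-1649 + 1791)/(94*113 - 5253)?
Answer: 146756388/5369 ≈ 27334.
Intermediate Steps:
G = 142/5369 (G = 142/(10622 - 5253) = 142/5369 ≈ 0.026448)
G - (-15364 - 11970) = 142/5369 - (-15364 - 11970) = 142/5369 - 1*(-27334) = 142/5369 + 27334 = 146756388/5369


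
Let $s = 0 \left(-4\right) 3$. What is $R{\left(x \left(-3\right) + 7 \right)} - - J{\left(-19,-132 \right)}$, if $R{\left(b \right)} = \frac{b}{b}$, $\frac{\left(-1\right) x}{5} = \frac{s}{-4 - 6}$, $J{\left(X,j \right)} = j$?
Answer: $-131$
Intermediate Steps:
$s = 0$ ($s = 0 \cdot 3 = 0$)
$x = 0$ ($x = - 5 \frac{0}{-4 - 6} = - 5 \frac{0}{-10} = - 5 \cdot 0 \left(- \frac{1}{10}\right) = \left(-5\right) 0 = 0$)
$R{\left(b \right)} = 1$
$R{\left(x \left(-3\right) + 7 \right)} - - J{\left(-19,-132 \right)} = 1 - \left(-1\right) \left(-132\right) = 1 - 132 = -131$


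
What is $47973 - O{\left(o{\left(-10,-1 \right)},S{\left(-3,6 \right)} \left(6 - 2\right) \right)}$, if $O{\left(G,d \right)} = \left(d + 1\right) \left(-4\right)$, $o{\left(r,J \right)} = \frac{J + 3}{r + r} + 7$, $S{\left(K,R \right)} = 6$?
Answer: $48073$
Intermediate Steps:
$o{\left(r,J \right)} = 7 + \frac{3 + J}{2 r}$ ($o{\left(r,J \right)} = \frac{3 + J}{2 r} + 7 = 7 + \frac{3 + J}{2 r}$)
$O{\left(G,d \right)} = -4 - 4 d$ ($O{\left(G,d \right)} = \left(1 + d\right) \left(-4\right) = -4 - 4 d$)
$47973 - O{\left(o{\left(-10,-1 \right)},S{\left(-3,6 \right)} \left(6 - 2\right) \right)} = 47973 - \left(-4 - 4 \cdot 6 \left(6 - 2\right)\right) = 47973 - \left(-4 - 4 \cdot 6 \cdot 4\right) = 47973 - \left(-4 - 96\right) = 47973 - -100 = 47973 + 100 = 48073$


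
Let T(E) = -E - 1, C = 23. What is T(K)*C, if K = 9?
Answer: -230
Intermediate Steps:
T(E) = -1 - E
T(K)*C = (-1 - 1*9)*23 = (-1 - 9)*23 = -10*23 = -230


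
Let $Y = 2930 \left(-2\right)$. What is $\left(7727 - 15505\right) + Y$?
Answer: $-13638$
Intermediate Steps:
$Y = -5860$
$\left(7727 - 15505\right) + Y = \left(7727 - 15505\right) - 5860 = -7778 - 5860 = -13638$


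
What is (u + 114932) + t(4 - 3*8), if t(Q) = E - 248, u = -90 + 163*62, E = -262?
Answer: 124438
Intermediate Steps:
u = 10016 (u = -90 + 10106 = 10016)
t(Q) = -510 (t(Q) = -262 - 248 = -510)
(u + 114932) + t(4 - 3*8) = (10016 + 114932) - 510 = 124948 - 510 = 124438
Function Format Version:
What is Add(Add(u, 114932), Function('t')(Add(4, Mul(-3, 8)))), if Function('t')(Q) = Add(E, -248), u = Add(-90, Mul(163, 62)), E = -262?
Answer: 124438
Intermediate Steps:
u = 10016 (u = Add(-90, 10106) = 10016)
Function('t')(Q) = -510 (Function('t')(Q) = Add(-262, -248) = -510)
Add(Add(u, 114932), Function('t')(Add(4, Mul(-3, 8)))) = Add(Add(10016, 114932), -510) = Add(124948, -510) = 124438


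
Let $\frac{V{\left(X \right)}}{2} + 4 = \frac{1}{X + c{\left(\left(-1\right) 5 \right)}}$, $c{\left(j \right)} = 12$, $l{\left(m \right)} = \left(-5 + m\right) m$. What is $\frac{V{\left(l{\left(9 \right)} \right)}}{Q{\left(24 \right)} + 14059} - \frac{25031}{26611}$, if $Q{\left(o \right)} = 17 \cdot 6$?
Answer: $- \frac{8512218485}{9044120904} \approx -0.94119$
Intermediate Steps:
$Q{\left(o \right)} = 102$
$l{\left(m \right)} = m \left(-5 + m\right)$
$V{\left(X \right)} = -8 + \frac{2}{12 + X}$ ($V{\left(X \right)} = -8 + \frac{2}{X + 12} = -8 + \frac{2}{12 + X}$)
$\frac{V{\left(l{\left(9 \right)} \right)}}{Q{\left(24 \right)} + 14059} - \frac{25031}{26611} = \frac{2 \frac{1}{12 + 9 \left(-5 + 9\right)} \left(-47 - 4 \cdot 9 \left(-5 + 9\right)\right)}{102 + 14059} - \frac{25031}{26611} = \frac{2 \frac{1}{12 + 9 \cdot 4} \left(-47 - 4 \cdot 9 \cdot 4\right)}{14161} - \frac{25031}{26611} = \frac{2 \left(-47 - 144\right)}{12 + 36} \cdot \frac{1}{14161} - \frac{25031}{26611} = \frac{2 \left(-47 - 144\right)}{48} \cdot \frac{1}{14161} - \frac{25031}{26611} = 2 \cdot \frac{1}{48} \left(-191\right) \frac{1}{14161} - \frac{25031}{26611} = \left(- \frac{191}{24}\right) \frac{1}{14161} - \frac{25031}{26611} = - \frac{191}{339864} - \frac{25031}{26611} = - \frac{8512218485}{9044120904}$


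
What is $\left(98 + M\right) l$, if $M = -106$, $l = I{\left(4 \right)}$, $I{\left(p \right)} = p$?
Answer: $-32$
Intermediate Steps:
$l = 4$
$\left(98 + M\right) l = \left(98 - 106\right) 4 = \left(-8\right) 4 = -32$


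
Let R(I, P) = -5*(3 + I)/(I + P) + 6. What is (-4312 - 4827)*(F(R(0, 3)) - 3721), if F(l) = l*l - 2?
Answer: 34015358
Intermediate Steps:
R(I, P) = 6 - 5*(3 + I)/(I + P) (R(I, P) = -5*(3 + I)/(I + P) + 6 = 6 - 5*(3 + I)/(I + P))
F(l) = -2 + l² (F(l) = l² - 2 = -2 + l²)
(-4312 - 4827)*(F(R(0, 3)) - 3721) = (-4312 - 4827)*((-2 + ((-15 + 0 + 6*3)/(0 + 3))²) - 3721) = -9139*((-2 + ((-15 + 0 + 18)/3)²) - 3721) = -9139*((-2 + ((⅓)*3)²) - 3721) = -9139*((-2 + 1²) - 3721) = -9139*((-2 + 1) - 3721) = -9139*(-1 - 3721) = -9139*(-3722) = 34015358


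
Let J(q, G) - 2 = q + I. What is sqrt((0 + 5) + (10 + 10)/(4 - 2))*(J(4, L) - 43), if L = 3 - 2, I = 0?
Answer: -37*sqrt(15) ≈ -143.30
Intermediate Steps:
L = 1
J(q, G) = 2 + q (J(q, G) = 2 + (q + 0) = 2 + q)
sqrt((0 + 5) + (10 + 10)/(4 - 2))*(J(4, L) - 43) = sqrt((0 + 5) + (10 + 10)/(4 - 2))*((2 + 4) - 43) = sqrt(5 + 20/2)*(6 - 43) = sqrt(5 + 20*(1/2))*(-37) = sqrt(5 + 10)*(-37) = sqrt(15)*(-37) = -37*sqrt(15)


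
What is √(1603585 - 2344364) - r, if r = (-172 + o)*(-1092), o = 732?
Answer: 611520 + I*√740779 ≈ 6.1152e+5 + 860.69*I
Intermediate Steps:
r = -611520 (r = (-172 + 732)*(-1092) = 560*(-1092) = -611520)
√(1603585 - 2344364) - r = √(1603585 - 2344364) - 1*(-611520) = √(-740779) + 611520 = I*√740779 + 611520 = 611520 + I*√740779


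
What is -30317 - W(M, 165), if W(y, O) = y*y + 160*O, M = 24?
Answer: -57293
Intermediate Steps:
W(y, O) = y² + 160*O
-30317 - W(M, 165) = -30317 - (24² + 160*165) = -30317 - (576 + 26400) = -30317 - 1*26976 = -30317 - 26976 = -57293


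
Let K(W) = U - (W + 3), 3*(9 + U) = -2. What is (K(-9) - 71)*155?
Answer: -34720/3 ≈ -11573.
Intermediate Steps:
U = -29/3 (U = -9 + (⅓)*(-2) = -9 - ⅔ = -29/3 ≈ -9.6667)
K(W) = -38/3 - W (K(W) = -29/3 - (W + 3) = -29/3 - (3 + W) = -29/3 + (-3 - W) = -38/3 - W)
(K(-9) - 71)*155 = ((-38/3 - 1*(-9)) - 71)*155 = ((-38/3 + 9) - 71)*155 = (-11/3 - 71)*155 = -224/3*155 = -34720/3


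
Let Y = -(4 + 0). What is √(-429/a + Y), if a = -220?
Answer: I*√205/10 ≈ 1.4318*I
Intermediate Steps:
Y = -4 (Y = -1*4 = -4)
√(-429/a + Y) = √(-429/(-220) - 4) = √(-429*(-1/220) - 4) = √(39/20 - 4) = √(-41/20) = I*√205/10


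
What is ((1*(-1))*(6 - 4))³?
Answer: -8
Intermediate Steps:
((1*(-1))*(6 - 4))³ = (-1*2)³ = (-2)³ = -8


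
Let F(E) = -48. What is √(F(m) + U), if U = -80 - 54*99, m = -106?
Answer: I*√5474 ≈ 73.986*I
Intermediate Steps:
U = -5426 (U = -80 - 5346 = -5426)
√(F(m) + U) = √(-48 - 5426) = √(-5474) = I*√5474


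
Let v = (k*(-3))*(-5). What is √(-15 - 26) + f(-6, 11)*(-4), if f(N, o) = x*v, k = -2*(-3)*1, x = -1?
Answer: 360 + I*√41 ≈ 360.0 + 6.4031*I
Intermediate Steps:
k = 6 (k = 6*1 = 6)
v = 90 (v = (6*(-3))*(-5) = -18*(-5) = 90)
f(N, o) = -90 (f(N, o) = -1*90 = -90)
√(-15 - 26) + f(-6, 11)*(-4) = √(-15 - 26) - 90*(-4) = √(-41) + 360 = I*√41 + 360 = 360 + I*√41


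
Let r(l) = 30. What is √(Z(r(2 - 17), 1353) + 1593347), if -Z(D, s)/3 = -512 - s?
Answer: √1598942 ≈ 1264.5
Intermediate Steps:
Z(D, s) = 1536 + 3*s (Z(D, s) = -3*(-512 - s) = 1536 + 3*s)
√(Z(r(2 - 17), 1353) + 1593347) = √((1536 + 3*1353) + 1593347) = √((1536 + 4059) + 1593347) = √(5595 + 1593347) = √1598942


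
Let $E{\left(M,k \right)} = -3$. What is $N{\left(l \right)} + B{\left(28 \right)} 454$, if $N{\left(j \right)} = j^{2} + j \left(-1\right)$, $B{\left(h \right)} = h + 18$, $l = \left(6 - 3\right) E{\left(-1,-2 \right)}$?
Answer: $20974$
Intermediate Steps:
$l = -9$ ($l = \left(6 - 3\right) \left(-3\right) = 3 \left(-3\right) = -9$)
$B{\left(h \right)} = 18 + h$
$N{\left(j \right)} = j^{2} - j$
$N{\left(l \right)} + B{\left(28 \right)} 454 = - 9 \left(-1 - 9\right) + \left(18 + 28\right) 454 = \left(-9\right) \left(-10\right) + 46 \cdot 454 = 90 + 20884 = 20974$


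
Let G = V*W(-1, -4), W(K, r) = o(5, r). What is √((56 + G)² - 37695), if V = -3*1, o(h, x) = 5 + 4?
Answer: I*√36854 ≈ 191.97*I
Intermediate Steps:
o(h, x) = 9
W(K, r) = 9
V = -3
G = -27 (G = -3*9 = -27)
√((56 + G)² - 37695) = √((56 - 27)² - 37695) = √(29² - 37695) = √(841 - 37695) = √(-36854) = I*√36854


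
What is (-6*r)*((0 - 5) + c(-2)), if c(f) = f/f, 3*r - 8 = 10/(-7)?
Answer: 368/7 ≈ 52.571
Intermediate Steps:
r = 46/21 (r = 8/3 + (10/(-7))/3 = 8/3 + (10*(-1/7))/3 = 8/3 + (1/3)*(-10/7) = 8/3 - 10/21 = 46/21 ≈ 2.1905)
c(f) = 1
(-6*r)*((0 - 5) + c(-2)) = (-6*46/21)*((0 - 5) + 1) = -92*(-5 + 1)/7 = -92/7*(-4) = 368/7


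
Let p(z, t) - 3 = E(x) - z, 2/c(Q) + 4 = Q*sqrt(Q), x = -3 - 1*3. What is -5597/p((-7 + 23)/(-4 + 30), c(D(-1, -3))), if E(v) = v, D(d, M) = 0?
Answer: 72761/47 ≈ 1548.1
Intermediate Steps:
x = -6 (x = -3 - 3 = -6)
c(Q) = 2/(-4 + Q**(3/2)) (c(Q) = 2/(-4 + Q*sqrt(Q)) = 2/(-4 + Q**(3/2)))
p(z, t) = -3 - z (p(z, t) = 3 + (-6 - z) = -3 - z)
-5597/p((-7 + 23)/(-4 + 30), c(D(-1, -3))) = -5597/(-3 - (-7 + 23)/(-4 + 30)) = -5597/(-3 - 16/26) = -5597/(-3 - 1*8/13) = -5597/(-3 - 8/13) = -5597/(-47/13) = -5597*(-13/47) = 72761/47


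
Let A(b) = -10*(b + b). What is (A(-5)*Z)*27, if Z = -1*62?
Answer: -167400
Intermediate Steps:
A(b) = -20*b
Z = -62
(A(-5)*Z)*27 = (-20*(-5)*(-62))*27 = (100*(-62))*27 = -6200*27 = -167400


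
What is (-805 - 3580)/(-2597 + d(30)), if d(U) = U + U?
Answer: 4385/2537 ≈ 1.7284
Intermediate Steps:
d(U) = 2*U
(-805 - 3580)/(-2597 + d(30)) = (-805 - 3580)/(-2597 + 2*30) = -4385/(-2597 + 60) = -4385/(-2537) = -4385*(-1/2537) = 4385/2537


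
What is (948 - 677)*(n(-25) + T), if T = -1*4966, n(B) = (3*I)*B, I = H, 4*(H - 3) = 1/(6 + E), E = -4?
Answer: -11274413/8 ≈ -1.4093e+6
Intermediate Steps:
H = 25/8 (H = 3 + 1/(4*(6 - 4)) = 3 + (¼)/2 = 3 + (¼)*(½) = 3 + ⅛ = 25/8 ≈ 3.1250)
I = 25/8 ≈ 3.1250
n(B) = 75*B/8 (n(B) = (3*(25/8))*B = 75*B/8)
T = -4966
(948 - 677)*(n(-25) + T) = (948 - 677)*((75/8)*(-25) - 4966) = 271*(-1875/8 - 4966) = 271*(-41603/8) = -11274413/8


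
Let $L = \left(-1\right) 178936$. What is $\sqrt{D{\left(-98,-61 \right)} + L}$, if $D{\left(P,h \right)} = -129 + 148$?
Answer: $i \sqrt{178917} \approx 422.99 i$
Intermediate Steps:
$D{\left(P,h \right)} = 19$
$L = -178936$
$\sqrt{D{\left(-98,-61 \right)} + L} = \sqrt{19 - 178936} = \sqrt{-178917} = i \sqrt{178917}$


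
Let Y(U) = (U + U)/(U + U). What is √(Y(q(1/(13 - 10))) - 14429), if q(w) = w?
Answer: 2*I*√3607 ≈ 120.12*I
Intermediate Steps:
Y(U) = 1 (Y(U) = (2*U)/((2*U)) = (2*U)*(1/(2*U)) = 1)
√(Y(q(1/(13 - 10))) - 14429) = √(1 - 14429) = √(-14428) = 2*I*√3607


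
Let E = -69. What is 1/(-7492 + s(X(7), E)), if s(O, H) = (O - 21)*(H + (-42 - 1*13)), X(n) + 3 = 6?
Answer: -1/5260 ≈ -0.00019011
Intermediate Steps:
X(n) = 3 (X(n) = -3 + 6 = 3)
s(O, H) = (-55 + H)*(-21 + O) (s(O, H) = (-21 + O)*(H + (-42 - 13)) = (-21 + O)*(H - 55) = (-21 + O)*(-55 + H) = (-55 + H)*(-21 + O))
1/(-7492 + s(X(7), E)) = 1/(-7492 + (1155 - 55*3 - 21*(-69) - 69*3)) = 1/(-7492 + (1155 - 165 + 1449 - 207)) = 1/(-7492 + 2232) = 1/(-5260) = -1/5260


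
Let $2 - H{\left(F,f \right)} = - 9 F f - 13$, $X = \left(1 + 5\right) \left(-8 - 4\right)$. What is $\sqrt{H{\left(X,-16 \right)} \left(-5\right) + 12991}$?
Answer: $2 i \sqrt{9731} \approx 197.29 i$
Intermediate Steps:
$X = -72$ ($X = 6 \left(-12\right) = -72$)
$H{\left(F,f \right)} = 15 + 9 F f$ ($H{\left(F,f \right)} = 2 - \left(- 9 F f - 13\right) = 2 - \left(-13 - 9 F f\right) = 2 + \left(13 + 9 F f\right) = 15 + 9 F f$)
$\sqrt{H{\left(X,-16 \right)} \left(-5\right) + 12991} = \sqrt{\left(15 + 9 \left(-72\right) \left(-16\right)\right) \left(-5\right) + 12991} = \sqrt{\left(15 + 10368\right) \left(-5\right) + 12991} = \sqrt{10383 \left(-5\right) + 12991} = \sqrt{-51915 + 12991} = \sqrt{-38924} = 2 i \sqrt{9731}$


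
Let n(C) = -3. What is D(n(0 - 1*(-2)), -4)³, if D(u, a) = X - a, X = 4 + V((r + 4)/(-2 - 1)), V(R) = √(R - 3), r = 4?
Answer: (24 + I*√51)³/27 ≈ 376.0 + 443.56*I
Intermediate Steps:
V(R) = √(-3 + R)
X = 4 + I*√51/3 (X = 4 + √(-3 + (4 + 4)/(-2 - 1)) = 4 + √(-3 + 8/(-3)) = 4 + √(-3 + 8*(-⅓)) = 4 + √(-3 - 8/3) = 4 + √(-17/3) = 4 + I*√51/3 ≈ 4.0 + 2.3805*I)
D(u, a) = 4 - a + I*√51/3 (D(u, a) = (4 + I*√51/3) - a = 4 - a + I*√51/3)
D(n(0 - 1*(-2)), -4)³ = (4 - 1*(-4) + I*√51/3)³ = (4 + 4 + I*√51/3)³ = (8 + I*√51/3)³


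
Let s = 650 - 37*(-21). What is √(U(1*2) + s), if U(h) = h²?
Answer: 3*√159 ≈ 37.829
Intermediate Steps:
s = 1427 (s = 650 - 1*(-777) = 650 + 777 = 1427)
√(U(1*2) + s) = √((1*2)² + 1427) = √(2² + 1427) = √(4 + 1427) = √1431 = 3*√159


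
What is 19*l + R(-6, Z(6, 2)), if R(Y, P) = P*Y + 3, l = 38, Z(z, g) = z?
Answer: 689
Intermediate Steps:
R(Y, P) = 3 + P*Y
19*l + R(-6, Z(6, 2)) = 19*38 + (3 + 6*(-6)) = 722 + (3 - 36) = 722 - 33 = 689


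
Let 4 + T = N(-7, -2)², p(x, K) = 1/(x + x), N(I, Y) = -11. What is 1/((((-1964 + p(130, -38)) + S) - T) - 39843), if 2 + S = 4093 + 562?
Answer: -260/9690459 ≈ -2.6831e-5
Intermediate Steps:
p(x, K) = 1/(2*x)
S = 4653 (S = -2 + (4093 + 562) = -2 + 4655 = 4653)
T = 117 (T = -4 + (-11)² = -4 + 121 = 117)
1/((((-1964 + p(130, -38)) + S) - T) - 39843) = 1/((((-1964 + (½)/130) + 4653) - 1*117) - 39843) = 1/((((-1964 + (½)*(1/130)) + 4653) - 117) - 39843) = 1/((((-1964 + 1/260) + 4653) - 117) - 39843) = 1/(((-510639/260 + 4653) - 117) - 39843) = 1/((699141/260 - 117) - 39843) = 1/(668721/260 - 39843) = 1/(-9690459/260) = -260/9690459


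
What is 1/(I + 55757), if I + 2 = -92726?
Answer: -1/36971 ≈ -2.7048e-5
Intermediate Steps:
I = -92728 (I = -2 - 92726 = -92728)
1/(I + 55757) = 1/(-92728 + 55757) = 1/(-36971) = -1/36971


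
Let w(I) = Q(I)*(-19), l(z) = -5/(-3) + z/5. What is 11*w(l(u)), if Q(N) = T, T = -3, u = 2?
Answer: 627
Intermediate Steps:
l(z) = 5/3 + z/5 (l(z) = -5*(-⅓) + z*(⅕) = 5/3 + z/5)
Q(N) = -3
w(I) = 57 (w(I) = -3*(-19) = 57)
11*w(l(u)) = 11*57 = 627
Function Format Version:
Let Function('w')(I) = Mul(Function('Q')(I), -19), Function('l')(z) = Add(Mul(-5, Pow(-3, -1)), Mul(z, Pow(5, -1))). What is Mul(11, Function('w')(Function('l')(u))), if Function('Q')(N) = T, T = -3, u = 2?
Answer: 627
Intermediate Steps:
Function('l')(z) = Add(Rational(5, 3), Mul(Rational(1, 5), z)) (Function('l')(z) = Add(Mul(-5, Rational(-1, 3)), Mul(z, Rational(1, 5))) = Add(Rational(5, 3), Mul(Rational(1, 5), z)))
Function('Q')(N) = -3
Function('w')(I) = 57 (Function('w')(I) = Mul(-3, -19) = 57)
Mul(11, Function('w')(Function('l')(u))) = Mul(11, 57) = 627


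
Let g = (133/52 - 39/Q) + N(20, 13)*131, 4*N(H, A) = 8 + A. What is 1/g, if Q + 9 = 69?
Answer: 260/179311 ≈ 0.0014500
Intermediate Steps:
Q = 60 (Q = -9 + 69 = 60)
N(H, A) = 2 + A/4 (N(H, A) = (8 + A)/4 = 2 + A/4)
g = 179311/260 (g = (133/52 - 39/60) + (2 + (¼)*13)*131 = (133*(1/52) - 39*1/60) + (2 + 13/4)*131 = (133/52 - 13/20) + (21/4)*131 = 124/65 + 2751/4 = 179311/260 ≈ 689.66)
1/g = 1/(179311/260) = 260/179311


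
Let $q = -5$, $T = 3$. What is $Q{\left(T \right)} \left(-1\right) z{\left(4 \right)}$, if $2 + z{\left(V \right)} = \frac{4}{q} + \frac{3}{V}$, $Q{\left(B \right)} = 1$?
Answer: $\frac{41}{20} \approx 2.05$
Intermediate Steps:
$z{\left(V \right)} = - \frac{14}{5} + \frac{3}{V}$ ($z{\left(V \right)} = -2 + \left(\frac{4}{-5} + \frac{3}{V}\right) = -2 + \left(4 \left(- \frac{1}{5}\right) + \frac{3}{V}\right) = -2 - \left(\frac{4}{5} - \frac{3}{V}\right) = - \frac{14}{5} + \frac{3}{V}$)
$Q{\left(T \right)} \left(-1\right) z{\left(4 \right)} = 1 \left(-1\right) \left(- \frac{14}{5} + \frac{3}{4}\right) = - (- \frac{14}{5} + 3 \cdot \frac{1}{4}) = - (- \frac{14}{5} + \frac{3}{4}) = \left(-1\right) \left(- \frac{41}{20}\right) = \frac{41}{20}$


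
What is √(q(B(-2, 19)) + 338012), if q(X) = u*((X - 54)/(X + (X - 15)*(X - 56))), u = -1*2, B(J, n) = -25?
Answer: √3493768592670/3215 ≈ 581.39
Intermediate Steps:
u = -2
q(X) = -2*(-54 + X)/(X + (-56 + X)*(-15 + X)) (q(X) = -2*(X - 54)/(X + (X - 15)*(X - 56)) = -2*(-54 + X)/(X + (-15 + X)*(-56 + X)) = -2*(-54 + X)/(X + (-56 + X)*(-15 + X)))
√(q(B(-2, 19)) + 338012) = √(2*(54 - 1*(-25))/(840 + (-25)² - 70*(-25)) + 338012) = √(2*(54 + 25)/(840 + 625 + 1750) + 338012) = √(2*79/3215 + 338012) = √(2*(1/3215)*79 + 338012) = √(158/3215 + 338012) = √(1086708738/3215) = √3493768592670/3215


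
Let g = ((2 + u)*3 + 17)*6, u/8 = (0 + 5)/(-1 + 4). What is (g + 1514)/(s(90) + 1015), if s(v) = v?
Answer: 1892/1105 ≈ 1.7122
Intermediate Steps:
u = 40/3 (u = 8*((0 + 5)/(-1 + 4)) = 8*(5/3) = 40/3 ≈ 13.333)
g = 378 (g = ((2 + 40/3)*3 + 17)*6 = ((46/3)*3 + 17)*6 = (46 + 17)*6 = 63*6 = 378)
(g + 1514)/(s(90) + 1015) = (378 + 1514)/(90 + 1015) = 1892/1105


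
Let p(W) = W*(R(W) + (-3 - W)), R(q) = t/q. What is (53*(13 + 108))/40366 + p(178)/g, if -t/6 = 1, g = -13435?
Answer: 1386912639/542317210 ≈ 2.5574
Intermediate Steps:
t = -6 (t = -6*1 = -6)
R(q) = -6/q
p(W) = W*(-3 - W - 6/W) (p(W) = W*(-6/W + (-3 - W)) = W*(-3 - W - 6/W))
(53*(13 + 108))/40366 + p(178)/g = (53*(13 + 108))/40366 + (-6 - 1*178*(3 + 178))/(-13435) = (53*121)*(1/40366) + (-6 - 1*178*181)*(-1/13435) = 6413*(1/40366) + (-6 - 32218)*(-1/13435) = 6413/40366 - 32224*(-1/13435) = 6413/40366 + 32224/13435 = 1386912639/542317210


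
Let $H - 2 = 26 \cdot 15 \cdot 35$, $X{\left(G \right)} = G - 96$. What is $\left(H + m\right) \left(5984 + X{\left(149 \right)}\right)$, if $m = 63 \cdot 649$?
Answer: $329251943$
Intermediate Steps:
$m = 40887$
$X{\left(G \right)} = -96 + G$ ($X{\left(G \right)} = G - 96 = -96 + G$)
$H = 13652$ ($H = 2 + 26 \cdot 15 \cdot 35 = 2 + 390 \cdot 35 = 2 + 13650 = 13652$)
$\left(H + m\right) \left(5984 + X{\left(149 \right)}\right) = \left(13652 + 40887\right) \left(5984 + \left(-96 + 149\right)\right) = 54539 \left(5984 + 53\right) = 54539 \cdot 6037 = 329251943$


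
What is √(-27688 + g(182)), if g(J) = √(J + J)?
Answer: √(-27688 + 2*√91) ≈ 166.34*I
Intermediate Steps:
g(J) = √2*√J (g(J) = √(2*J) = √2*√J)
√(-27688 + g(182)) = √(-27688 + √2*√182) = √(-27688 + 2*√91)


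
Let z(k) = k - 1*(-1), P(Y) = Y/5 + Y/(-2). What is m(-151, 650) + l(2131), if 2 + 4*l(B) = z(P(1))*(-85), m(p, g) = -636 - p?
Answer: -4003/8 ≈ -500.38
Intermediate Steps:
P(Y) = -3*Y/10 (P(Y) = Y*(⅕) + Y*(-½) = Y/5 - Y/2 = -3*Y/10)
z(k) = 1 + k (z(k) = k + 1 = 1 + k)
l(B) = -123/8 (l(B) = -½ + ((1 - 3/10*1)*(-85))/4 = -½ + ((1 - 3/10)*(-85))/4 = -½ + ((7/10)*(-85))/4 = -½ + (¼)*(-119/2) = -½ - 119/8 = -123/8)
m(-151, 650) + l(2131) = (-636 - 1*(-151)) - 123/8 = (-636 + 151) - 123/8 = -485 - 123/8 = -4003/8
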